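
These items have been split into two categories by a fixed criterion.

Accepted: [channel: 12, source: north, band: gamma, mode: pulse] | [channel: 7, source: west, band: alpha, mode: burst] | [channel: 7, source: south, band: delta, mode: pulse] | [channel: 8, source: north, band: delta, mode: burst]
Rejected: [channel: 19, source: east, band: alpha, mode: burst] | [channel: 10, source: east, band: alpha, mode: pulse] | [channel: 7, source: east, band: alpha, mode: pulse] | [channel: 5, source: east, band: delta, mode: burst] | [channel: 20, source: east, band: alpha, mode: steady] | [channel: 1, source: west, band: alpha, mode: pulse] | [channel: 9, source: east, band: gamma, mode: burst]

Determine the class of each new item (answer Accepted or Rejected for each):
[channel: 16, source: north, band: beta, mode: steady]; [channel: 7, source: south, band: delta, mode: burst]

Accepted, Accepted

A rule that fits every label: source is not east AND channel ≥ 5 — true of each 'Accepted' example, false of each 'Rejected' one.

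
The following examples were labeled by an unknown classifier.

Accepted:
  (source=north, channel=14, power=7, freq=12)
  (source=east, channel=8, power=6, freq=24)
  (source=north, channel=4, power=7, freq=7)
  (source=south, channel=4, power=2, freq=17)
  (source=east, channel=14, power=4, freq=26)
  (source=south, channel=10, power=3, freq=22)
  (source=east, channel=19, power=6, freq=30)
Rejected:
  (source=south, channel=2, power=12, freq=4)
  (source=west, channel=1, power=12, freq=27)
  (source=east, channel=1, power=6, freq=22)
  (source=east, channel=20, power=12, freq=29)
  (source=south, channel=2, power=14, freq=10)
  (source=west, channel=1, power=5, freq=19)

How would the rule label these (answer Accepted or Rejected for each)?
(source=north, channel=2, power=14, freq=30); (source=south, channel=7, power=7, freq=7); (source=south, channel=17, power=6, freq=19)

Rejected, Accepted, Accepted

The simplest hypothesis consistent with all the labels is: channel ≥ 2 AND power ≤ 7.
Rejected: (source=north, channel=2, power=14, freq=30), since channel = 2, power = 14. Accepted: (source=south, channel=7, power=7, freq=7), since channel = 7, power = 7. Accepted: (source=south, channel=17, power=6, freq=19), since channel = 17, power = 6.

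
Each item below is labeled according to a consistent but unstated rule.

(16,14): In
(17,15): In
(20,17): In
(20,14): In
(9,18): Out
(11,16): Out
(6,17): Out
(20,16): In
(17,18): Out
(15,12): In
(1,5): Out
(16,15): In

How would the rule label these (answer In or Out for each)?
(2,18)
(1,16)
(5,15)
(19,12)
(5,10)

A rule that fits every label: first > second — true of each 'In' example, false of each 'Out' one.

Out, Out, Out, In, Out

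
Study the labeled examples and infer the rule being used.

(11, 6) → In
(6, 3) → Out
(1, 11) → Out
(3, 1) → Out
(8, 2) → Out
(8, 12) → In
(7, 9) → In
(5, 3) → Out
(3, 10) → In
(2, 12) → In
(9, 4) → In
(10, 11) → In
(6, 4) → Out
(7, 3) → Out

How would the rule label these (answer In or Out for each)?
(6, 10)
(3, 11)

The classifier is using: sum ≥ 13.
(6, 10): In (6+10 = 16).
(3, 11): In (3+11 = 14).

In, In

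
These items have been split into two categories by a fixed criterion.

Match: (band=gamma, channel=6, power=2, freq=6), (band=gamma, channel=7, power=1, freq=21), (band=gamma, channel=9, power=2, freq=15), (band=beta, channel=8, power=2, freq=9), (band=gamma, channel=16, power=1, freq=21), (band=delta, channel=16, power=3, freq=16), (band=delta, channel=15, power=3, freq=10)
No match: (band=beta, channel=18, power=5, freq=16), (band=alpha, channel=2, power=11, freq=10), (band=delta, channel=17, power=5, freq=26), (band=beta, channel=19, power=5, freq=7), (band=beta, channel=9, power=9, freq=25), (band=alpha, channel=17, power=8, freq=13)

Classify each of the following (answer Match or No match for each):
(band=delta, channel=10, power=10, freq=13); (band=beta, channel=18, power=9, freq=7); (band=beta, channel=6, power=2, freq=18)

'Match' ⟺ power ≤ 3.
(band=delta, channel=10, power=10, freq=13) — power = 10, hence No match. (band=beta, channel=18, power=9, freq=7) — power = 9, hence No match. (band=beta, channel=6, power=2, freq=18) — power = 2, hence Match.

No match, No match, Match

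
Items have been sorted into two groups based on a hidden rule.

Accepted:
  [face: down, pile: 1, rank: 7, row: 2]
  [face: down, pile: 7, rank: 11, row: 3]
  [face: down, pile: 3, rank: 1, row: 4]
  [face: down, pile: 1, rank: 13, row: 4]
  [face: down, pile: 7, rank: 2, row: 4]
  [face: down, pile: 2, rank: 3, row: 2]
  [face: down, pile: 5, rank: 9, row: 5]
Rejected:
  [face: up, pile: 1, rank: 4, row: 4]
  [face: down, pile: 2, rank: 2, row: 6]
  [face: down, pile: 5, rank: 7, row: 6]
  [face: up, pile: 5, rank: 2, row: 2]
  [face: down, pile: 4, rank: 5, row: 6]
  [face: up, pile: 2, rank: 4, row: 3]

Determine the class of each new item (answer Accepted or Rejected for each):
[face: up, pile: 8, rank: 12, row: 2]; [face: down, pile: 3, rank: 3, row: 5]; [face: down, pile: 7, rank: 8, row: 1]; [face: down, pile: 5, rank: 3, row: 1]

A rule that fits every label: face is down AND row ≤ 5 — true of each 'Accepted' example, false of each 'Rejected' one.
[face: up, pile: 8, rank: 12, row: 2] — face is up, row = 2, hence Rejected. [face: down, pile: 3, rank: 3, row: 5] — face is down, row = 5, hence Accepted. [face: down, pile: 7, rank: 8, row: 1] — face is down, row = 1, hence Accepted. [face: down, pile: 5, rank: 3, row: 1] — face is down, row = 1, hence Accepted.

Rejected, Accepted, Accepted, Accepted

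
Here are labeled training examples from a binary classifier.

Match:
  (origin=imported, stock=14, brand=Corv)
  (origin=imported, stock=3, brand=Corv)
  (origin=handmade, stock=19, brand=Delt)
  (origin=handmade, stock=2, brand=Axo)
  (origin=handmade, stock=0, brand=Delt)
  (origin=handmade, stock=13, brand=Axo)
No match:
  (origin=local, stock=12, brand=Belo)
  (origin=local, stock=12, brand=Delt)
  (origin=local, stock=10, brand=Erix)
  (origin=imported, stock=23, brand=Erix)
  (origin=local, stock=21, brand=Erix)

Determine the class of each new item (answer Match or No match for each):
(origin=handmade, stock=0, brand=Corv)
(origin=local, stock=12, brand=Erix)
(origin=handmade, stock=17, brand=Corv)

Match, No match, Match

The pattern is that an item is 'Match' exactly when: brand is Corv OR origin is handmade.
(origin=handmade, stock=0, brand=Corv): brand is Corv, origin is handmade, passes → Match. (origin=local, stock=12, brand=Erix): brand is Erix, origin is local, doesn't qualify → No match. (origin=handmade, stock=17, brand=Corv): brand is Corv, origin is handmade, passes → Match.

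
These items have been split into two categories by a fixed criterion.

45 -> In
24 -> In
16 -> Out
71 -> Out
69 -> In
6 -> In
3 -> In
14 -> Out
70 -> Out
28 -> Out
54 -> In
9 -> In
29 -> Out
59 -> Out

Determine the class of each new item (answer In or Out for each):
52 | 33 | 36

The classifier is using: multiple of 3.
52: 52 = 3·17 + 1 — fails the rule, so Out. 33: 33 = 3·11 — passes, so In. 36: 36 = 3·12 — passes, so In.

Out, In, In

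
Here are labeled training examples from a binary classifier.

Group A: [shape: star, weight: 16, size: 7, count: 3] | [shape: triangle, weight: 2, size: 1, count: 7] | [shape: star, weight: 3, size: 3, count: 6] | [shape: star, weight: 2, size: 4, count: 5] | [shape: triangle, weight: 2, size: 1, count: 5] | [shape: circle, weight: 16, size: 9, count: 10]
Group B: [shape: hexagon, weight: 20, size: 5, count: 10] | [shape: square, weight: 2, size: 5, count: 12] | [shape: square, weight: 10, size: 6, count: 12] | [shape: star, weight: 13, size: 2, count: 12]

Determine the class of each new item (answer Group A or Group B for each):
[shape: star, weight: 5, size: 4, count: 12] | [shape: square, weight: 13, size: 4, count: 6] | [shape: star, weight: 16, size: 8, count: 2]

Group B, Group A, Group A

'Group A' ⟺ weight ≤ 16 AND count ≤ 10.
[shape: star, weight: 5, size: 4, count: 12]: weight = 5, count = 12 — fails the rule, so Group B. [shape: square, weight: 13, size: 4, count: 6]: weight = 13, count = 6 — qualifies, so Group A. [shape: star, weight: 16, size: 8, count: 2]: weight = 16, count = 2 — qualifies, so Group A.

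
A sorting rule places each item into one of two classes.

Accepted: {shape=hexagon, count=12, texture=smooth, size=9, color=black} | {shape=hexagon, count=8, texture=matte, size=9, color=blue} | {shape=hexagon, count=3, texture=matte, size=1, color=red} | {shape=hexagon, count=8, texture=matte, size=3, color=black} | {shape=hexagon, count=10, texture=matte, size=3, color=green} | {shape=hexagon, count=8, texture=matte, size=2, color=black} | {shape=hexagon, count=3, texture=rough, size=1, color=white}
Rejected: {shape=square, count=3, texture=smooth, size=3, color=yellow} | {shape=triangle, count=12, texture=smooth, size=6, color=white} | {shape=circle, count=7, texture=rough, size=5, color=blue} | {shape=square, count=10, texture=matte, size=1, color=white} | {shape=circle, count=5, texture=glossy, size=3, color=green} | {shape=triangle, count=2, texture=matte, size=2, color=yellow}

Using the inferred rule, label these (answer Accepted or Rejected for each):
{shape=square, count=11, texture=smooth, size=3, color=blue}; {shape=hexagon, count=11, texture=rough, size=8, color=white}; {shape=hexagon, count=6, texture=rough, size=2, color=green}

The rule appears to be: shape is hexagon.
Rejected: {shape=square, count=11, texture=smooth, size=3, color=blue}, since shape is square.
Accepted: {shape=hexagon, count=11, texture=rough, size=8, color=white}, since shape is hexagon.
Accepted: {shape=hexagon, count=6, texture=rough, size=2, color=green}, since shape is hexagon.

Rejected, Accepted, Accepted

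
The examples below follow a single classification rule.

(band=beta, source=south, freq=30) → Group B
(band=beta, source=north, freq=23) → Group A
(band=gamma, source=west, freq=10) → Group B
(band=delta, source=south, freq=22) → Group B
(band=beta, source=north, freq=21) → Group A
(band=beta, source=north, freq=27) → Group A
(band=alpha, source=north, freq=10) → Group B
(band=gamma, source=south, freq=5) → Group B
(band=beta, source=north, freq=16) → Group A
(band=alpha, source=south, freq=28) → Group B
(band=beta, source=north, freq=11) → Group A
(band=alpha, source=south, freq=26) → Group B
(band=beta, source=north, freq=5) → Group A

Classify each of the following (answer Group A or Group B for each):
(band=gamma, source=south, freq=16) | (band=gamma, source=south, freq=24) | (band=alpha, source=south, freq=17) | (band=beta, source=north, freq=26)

Rule: source is north AND band is beta. This holds for each 'Group A' example and fails for each 'Group B' one.
Group B: (band=gamma, source=south, freq=16), since source is south, band is gamma.
Group B: (band=gamma, source=south, freq=24), since source is south, band is gamma.
Group B: (band=alpha, source=south, freq=17), since source is south, band is alpha.
Group A: (band=beta, source=north, freq=26), since source is north, band is beta.

Group B, Group B, Group B, Group A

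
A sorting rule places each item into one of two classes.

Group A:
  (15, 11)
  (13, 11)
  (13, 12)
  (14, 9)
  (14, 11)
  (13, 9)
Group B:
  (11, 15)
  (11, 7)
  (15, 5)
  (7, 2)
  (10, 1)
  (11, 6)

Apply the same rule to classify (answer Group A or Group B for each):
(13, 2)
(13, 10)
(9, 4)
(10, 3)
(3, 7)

'Group A' ⟺ first > second AND sum ≥ 22.
Group B: (13, 2), since 13 > 2, 13+2 = 15. Group A: (13, 10), since 13 > 10, 13+10 = 23. Group B: (9, 4), since 9 > 4, 9+4 = 13. Group B: (10, 3), since 10 > 3, 10+3 = 13. Group B: (3, 7), since 3 < 7, 3+7 = 10.

Group B, Group A, Group B, Group B, Group B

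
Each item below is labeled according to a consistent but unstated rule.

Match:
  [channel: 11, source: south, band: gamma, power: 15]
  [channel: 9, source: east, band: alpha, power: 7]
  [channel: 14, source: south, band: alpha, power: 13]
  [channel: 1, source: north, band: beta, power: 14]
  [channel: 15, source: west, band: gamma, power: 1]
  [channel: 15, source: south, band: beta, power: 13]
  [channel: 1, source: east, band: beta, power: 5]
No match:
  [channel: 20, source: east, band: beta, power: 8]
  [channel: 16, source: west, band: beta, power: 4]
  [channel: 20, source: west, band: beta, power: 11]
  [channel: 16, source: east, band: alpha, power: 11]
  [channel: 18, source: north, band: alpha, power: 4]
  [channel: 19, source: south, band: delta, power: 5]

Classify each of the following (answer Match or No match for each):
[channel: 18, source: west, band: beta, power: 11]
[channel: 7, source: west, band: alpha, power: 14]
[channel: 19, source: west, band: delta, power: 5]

No match, Match, No match

Every 'Match' example satisfies: channel ≤ 15. None of the 'No match' examples do.
[channel: 18, source: west, band: beta, power: 11] — channel = 18, hence No match. [channel: 7, source: west, band: alpha, power: 14] — channel = 7, hence Match. [channel: 19, source: west, band: delta, power: 5] — channel = 19, hence No match.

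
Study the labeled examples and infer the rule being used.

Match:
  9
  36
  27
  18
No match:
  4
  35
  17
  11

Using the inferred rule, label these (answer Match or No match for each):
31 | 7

No match, No match

A rule that fits every label: multiple of 3 — true of each 'Match' example, false of each 'No match' one.
31 — 31 = 3·10 + 1, hence No match.
7 — 7 = 3·2 + 1, hence No match.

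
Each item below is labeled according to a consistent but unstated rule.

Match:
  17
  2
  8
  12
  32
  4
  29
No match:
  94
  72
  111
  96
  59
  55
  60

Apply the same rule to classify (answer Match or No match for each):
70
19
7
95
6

The classifier is using: at most 32.
70: 70 > 32 — does not satisfy this, so No match.
19: 19 ≤ 32 — passes, so Match.
7: 7 ≤ 32 — passes, so Match.
95: 95 > 32 — does not satisfy this, so No match.
6: 6 ≤ 32 — passes, so Match.

No match, Match, Match, No match, Match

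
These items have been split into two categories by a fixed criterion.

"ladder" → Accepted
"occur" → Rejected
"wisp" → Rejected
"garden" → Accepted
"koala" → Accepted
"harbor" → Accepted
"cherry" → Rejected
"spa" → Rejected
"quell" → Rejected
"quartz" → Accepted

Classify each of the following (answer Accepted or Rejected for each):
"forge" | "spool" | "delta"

Rejected, Rejected, Accepted

Rule: length ≥ 4 AND contains 'a'. This holds for each 'Accepted' example and fails for each 'Rejected' one.
"forge": length 5, no 'a' — lacks this property, so Rejected.
"spool": length 5, no 'a' — lacks this property, so Rejected.
"delta": length 5, has 'a' — satisfies this, so Accepted.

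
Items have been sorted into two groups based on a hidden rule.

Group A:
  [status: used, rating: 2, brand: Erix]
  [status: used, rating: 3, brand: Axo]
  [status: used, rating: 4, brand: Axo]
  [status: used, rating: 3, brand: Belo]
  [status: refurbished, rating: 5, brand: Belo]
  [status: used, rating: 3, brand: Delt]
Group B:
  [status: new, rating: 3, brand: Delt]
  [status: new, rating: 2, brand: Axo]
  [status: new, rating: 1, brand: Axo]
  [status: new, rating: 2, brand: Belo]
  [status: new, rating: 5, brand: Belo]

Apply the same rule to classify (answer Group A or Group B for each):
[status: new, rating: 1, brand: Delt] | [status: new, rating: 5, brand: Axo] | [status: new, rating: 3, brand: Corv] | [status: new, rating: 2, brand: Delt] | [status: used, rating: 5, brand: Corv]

Rule: status is not new. This holds for each 'Group A' example and fails for each 'Group B' one.
[status: new, rating: 1, brand: Delt]: status is new — does not fit, so Group B. [status: new, rating: 5, brand: Axo]: status is new — does not fit, so Group B. [status: new, rating: 3, brand: Corv]: status is new — does not fit, so Group B. [status: new, rating: 2, brand: Delt]: status is new — does not fit, so Group B. [status: used, rating: 5, brand: Corv]: status is used — passes, so Group A.

Group B, Group B, Group B, Group B, Group A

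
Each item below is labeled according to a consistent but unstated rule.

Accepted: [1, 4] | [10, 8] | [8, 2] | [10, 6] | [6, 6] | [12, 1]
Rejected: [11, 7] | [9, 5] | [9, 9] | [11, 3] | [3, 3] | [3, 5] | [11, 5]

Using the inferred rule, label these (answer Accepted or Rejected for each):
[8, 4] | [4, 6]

Accepted, Accepted

Comparing the two groups points to one rule — product is even.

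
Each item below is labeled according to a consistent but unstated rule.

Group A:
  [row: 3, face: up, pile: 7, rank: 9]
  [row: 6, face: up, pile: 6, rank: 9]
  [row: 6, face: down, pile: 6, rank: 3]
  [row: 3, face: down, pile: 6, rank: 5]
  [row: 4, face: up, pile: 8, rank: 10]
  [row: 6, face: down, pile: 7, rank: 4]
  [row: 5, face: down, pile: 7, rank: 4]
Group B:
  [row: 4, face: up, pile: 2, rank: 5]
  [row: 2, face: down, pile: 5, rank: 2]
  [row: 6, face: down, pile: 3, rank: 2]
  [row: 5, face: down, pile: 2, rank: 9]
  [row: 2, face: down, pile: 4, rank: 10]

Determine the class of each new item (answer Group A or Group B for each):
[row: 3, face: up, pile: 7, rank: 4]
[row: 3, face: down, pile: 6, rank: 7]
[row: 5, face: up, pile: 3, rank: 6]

'Group A' ⟺ pile ≥ 6.
[row: 3, face: up, pile: 7, rank: 4]: Group A (pile = 7).
[row: 3, face: down, pile: 6, rank: 7]: Group A (pile = 6).
[row: 5, face: up, pile: 3, rank: 6]: Group B (pile = 3).

Group A, Group A, Group B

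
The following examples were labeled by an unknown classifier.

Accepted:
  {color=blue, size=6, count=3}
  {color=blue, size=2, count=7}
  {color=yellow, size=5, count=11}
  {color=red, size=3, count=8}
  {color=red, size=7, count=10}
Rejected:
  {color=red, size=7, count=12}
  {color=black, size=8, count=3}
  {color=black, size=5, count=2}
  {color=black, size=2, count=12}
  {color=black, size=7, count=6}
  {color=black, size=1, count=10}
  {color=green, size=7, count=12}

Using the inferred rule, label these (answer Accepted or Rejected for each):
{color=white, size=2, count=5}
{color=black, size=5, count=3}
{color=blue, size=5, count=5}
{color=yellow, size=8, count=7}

Accepted, Rejected, Accepted, Accepted

The common property of the 'Accepted' items is: color is not black AND count ≤ 11. No 'Rejected' item has it.
{color=white, size=2, count=5} → color is white, count = 5 → Accepted. {color=black, size=5, count=3} → color is black, count = 3 → Rejected. {color=blue, size=5, count=5} → color is blue, count = 5 → Accepted. {color=yellow, size=8, count=7} → color is yellow, count = 7 → Accepted.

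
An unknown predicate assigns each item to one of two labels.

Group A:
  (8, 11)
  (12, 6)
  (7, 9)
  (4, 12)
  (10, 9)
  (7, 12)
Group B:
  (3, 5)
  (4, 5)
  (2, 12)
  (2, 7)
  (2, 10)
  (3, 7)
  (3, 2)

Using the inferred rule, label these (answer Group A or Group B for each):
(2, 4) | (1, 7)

The distinguishing property — sum ≥ 16 — holds for all the 'Group A' cases and none of the 'Group B' cases.
(2, 4): 2+4 = 6, doesn't match → Group B. (1, 7): 1+7 = 8, doesn't match → Group B.

Group B, Group B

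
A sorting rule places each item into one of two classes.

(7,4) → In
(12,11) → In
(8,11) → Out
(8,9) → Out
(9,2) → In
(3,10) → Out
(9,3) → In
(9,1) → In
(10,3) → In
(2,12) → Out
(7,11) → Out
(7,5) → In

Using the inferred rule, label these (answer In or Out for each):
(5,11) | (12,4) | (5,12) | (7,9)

One predicate separates the groups cleanly: first > second.
(5,11) — 5 < 11, hence Out.
(12,4) — 12 > 4, hence In.
(5,12) — 5 < 12, hence Out.
(7,9) — 7 < 9, hence Out.

Out, In, Out, Out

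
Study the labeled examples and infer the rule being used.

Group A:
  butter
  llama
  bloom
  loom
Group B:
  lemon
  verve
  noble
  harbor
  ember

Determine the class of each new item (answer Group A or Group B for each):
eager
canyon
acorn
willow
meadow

Group B, Group B, Group B, Group A, Group B

Checking candidate rules against both groups, what survives is: has a double letter.
Group B: eager, since no doubled letter.
Group B: canyon, since no doubled letter.
Group B: acorn, since no doubled letter.
Group A: willow, since 'll' doubled.
Group B: meadow, since no doubled letter.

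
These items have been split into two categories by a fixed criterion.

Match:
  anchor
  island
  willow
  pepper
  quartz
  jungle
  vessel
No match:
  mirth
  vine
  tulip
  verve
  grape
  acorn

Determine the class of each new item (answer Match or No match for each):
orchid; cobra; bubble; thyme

The pattern is that an item is 'Match' exactly when: length 6.
orchid → length 6 → Match.
cobra → length 5 → No match.
bubble → length 6 → Match.
thyme → length 5 → No match.

Match, No match, Match, No match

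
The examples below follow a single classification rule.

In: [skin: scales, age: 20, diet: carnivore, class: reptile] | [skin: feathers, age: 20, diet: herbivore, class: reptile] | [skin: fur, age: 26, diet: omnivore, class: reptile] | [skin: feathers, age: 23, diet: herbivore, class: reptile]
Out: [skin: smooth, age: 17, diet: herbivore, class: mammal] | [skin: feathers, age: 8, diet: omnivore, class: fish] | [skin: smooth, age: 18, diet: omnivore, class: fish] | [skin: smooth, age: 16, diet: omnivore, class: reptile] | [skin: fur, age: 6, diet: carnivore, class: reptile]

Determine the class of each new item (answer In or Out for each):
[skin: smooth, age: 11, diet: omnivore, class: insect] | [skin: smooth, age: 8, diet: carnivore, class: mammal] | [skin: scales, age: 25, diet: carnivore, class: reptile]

Out, Out, In

The rule appears to be: age ≥ 20.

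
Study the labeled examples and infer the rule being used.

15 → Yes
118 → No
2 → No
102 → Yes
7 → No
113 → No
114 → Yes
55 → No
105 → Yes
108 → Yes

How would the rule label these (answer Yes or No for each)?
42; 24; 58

Yes, Yes, No

Every 'Yes' example satisfies: multiple of 3. None of the 'No' examples do.
42: 42 = 3·14 — qualifies, so Yes. 24: 24 = 3·8 — qualifies, so Yes. 58: 58 = 3·19 + 1 — does not fit, so No.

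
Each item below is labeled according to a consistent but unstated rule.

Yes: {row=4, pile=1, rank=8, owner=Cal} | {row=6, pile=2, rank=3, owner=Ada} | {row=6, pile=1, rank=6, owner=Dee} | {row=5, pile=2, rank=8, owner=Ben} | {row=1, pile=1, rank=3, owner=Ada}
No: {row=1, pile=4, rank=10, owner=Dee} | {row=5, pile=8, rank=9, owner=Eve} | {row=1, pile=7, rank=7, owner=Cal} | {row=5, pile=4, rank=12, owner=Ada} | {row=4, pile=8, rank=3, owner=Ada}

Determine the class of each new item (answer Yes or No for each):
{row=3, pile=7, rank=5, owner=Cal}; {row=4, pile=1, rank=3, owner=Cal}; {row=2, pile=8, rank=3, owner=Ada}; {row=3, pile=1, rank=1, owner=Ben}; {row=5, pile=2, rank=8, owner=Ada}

All 'Yes' examples share one property — pile ≤ 2 — and every 'No' example lacks it.
No: {row=3, pile=7, rank=5, owner=Cal}, since pile = 7. Yes: {row=4, pile=1, rank=3, owner=Cal}, since pile = 1. No: {row=2, pile=8, rank=3, owner=Ada}, since pile = 8. Yes: {row=3, pile=1, rank=1, owner=Ben}, since pile = 1. Yes: {row=5, pile=2, rank=8, owner=Ada}, since pile = 2.

No, Yes, No, Yes, Yes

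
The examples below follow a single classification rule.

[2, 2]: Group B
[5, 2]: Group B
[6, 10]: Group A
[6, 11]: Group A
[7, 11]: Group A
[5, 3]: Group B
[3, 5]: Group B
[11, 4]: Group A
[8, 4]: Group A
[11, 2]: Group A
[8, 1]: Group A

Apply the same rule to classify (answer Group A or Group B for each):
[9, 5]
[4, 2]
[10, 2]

The simplest hypothesis consistent with all the labels is: sum ≥ 9.
[9, 5] → 9+5 = 14 → Group A.
[4, 2] → 4+2 = 6 → Group B.
[10, 2] → 10+2 = 12 → Group A.

Group A, Group B, Group A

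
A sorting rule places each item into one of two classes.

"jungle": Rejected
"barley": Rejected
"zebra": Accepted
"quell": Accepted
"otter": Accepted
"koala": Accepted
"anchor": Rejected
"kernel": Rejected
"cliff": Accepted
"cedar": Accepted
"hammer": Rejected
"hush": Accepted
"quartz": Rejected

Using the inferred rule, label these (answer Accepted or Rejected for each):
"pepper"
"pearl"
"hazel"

The pattern is that an item is 'Accepted' exactly when: length ≤ 5.
"pepper" — length 6, hence Rejected. "pearl" — length 5, hence Accepted. "hazel" — length 5, hence Accepted.

Rejected, Accepted, Accepted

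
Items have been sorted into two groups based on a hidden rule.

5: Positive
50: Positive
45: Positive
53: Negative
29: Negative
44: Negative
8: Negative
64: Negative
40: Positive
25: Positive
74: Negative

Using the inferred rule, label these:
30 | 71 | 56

Positive, Negative, Negative

Rule: multiple of 5. This holds for each 'Positive' example and fails for each 'Negative' one.
30 → 30 = 5·6 → Positive. 71 → 71 = 5·14 + 1 → Negative. 56 → 56 = 5·11 + 1 → Negative.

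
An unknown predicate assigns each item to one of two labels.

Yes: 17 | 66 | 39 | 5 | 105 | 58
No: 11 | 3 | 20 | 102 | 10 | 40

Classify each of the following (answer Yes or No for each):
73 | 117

Yes, Yes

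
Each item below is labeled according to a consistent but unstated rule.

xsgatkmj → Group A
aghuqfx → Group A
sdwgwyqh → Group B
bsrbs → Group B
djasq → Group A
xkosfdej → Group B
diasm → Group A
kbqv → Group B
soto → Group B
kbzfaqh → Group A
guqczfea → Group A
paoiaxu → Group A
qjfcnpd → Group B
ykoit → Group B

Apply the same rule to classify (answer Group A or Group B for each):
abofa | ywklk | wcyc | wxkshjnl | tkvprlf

Rule: contains 'a'. This holds for each 'Group A' example and fails for each 'Group B' one.

Group A, Group B, Group B, Group B, Group B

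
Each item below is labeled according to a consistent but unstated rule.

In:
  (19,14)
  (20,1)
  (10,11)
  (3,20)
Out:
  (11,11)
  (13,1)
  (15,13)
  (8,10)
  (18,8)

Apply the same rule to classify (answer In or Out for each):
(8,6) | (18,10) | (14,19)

The pattern is that an item is 'In' exactly when: sum is odd.

Out, Out, In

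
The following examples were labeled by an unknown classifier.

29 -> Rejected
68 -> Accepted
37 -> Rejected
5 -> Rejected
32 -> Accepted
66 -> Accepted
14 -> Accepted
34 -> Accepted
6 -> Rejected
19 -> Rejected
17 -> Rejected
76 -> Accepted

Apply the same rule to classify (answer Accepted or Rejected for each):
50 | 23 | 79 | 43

Accepted, Rejected, Rejected, Rejected

The pattern is that an item is 'Accepted' exactly when: even AND at least 14.
50: Accepted (50 is even, 50 ≥ 14). 23: Rejected (23 is odd, 23 ≥ 14). 79: Rejected (79 is odd, 79 ≥ 14). 43: Rejected (43 is odd, 43 ≥ 14).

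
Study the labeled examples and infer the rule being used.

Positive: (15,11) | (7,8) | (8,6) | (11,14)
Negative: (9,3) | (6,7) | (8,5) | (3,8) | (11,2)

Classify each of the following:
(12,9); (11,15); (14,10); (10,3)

Positive, Positive, Positive, Negative

A rule that fits every label: sum ≥ 14 — true of each 'Positive' example, false of each 'Negative' one.
(12,9): Positive (12+9 = 21). (11,15): Positive (11+15 = 26). (14,10): Positive (14+10 = 24). (10,3): Negative (10+3 = 13).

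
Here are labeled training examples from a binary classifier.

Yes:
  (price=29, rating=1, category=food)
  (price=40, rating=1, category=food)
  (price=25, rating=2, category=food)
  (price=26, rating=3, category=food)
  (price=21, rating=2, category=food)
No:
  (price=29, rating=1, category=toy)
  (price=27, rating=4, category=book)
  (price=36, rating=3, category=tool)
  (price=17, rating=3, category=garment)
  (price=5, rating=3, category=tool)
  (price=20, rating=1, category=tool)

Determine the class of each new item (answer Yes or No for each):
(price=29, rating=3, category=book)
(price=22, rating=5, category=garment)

Rule: category is food. This holds for each 'Yes' example and fails for each 'No' one.
No: (price=29, rating=3, category=book), since category is book.
No: (price=22, rating=5, category=garment), since category is garment.

No, No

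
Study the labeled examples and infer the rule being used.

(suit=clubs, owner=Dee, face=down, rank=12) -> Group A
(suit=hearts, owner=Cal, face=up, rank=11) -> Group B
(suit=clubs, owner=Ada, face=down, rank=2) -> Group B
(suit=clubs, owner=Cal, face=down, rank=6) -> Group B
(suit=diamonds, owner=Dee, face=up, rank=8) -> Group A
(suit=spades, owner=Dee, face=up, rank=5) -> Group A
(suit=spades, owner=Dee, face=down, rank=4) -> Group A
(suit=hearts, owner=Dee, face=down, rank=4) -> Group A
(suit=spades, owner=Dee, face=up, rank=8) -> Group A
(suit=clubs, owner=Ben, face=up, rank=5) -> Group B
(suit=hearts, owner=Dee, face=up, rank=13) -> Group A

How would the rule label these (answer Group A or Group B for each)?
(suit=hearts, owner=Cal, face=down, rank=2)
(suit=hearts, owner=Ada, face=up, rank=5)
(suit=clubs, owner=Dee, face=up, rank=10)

Group B, Group B, Group A

Rule: owner is Dee. This holds for each 'Group A' example and fails for each 'Group B' one.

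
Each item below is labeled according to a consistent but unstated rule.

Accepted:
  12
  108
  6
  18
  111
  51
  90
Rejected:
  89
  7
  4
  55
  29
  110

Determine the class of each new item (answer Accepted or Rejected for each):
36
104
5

Accepted, Rejected, Rejected

The pattern is that an item is 'Accepted' exactly when: multiple of 3.
36 → 36 = 3·12 → Accepted.
104 → 104 = 3·34 + 2 → Rejected.
5 → 5 = 3·1 + 2 → Rejected.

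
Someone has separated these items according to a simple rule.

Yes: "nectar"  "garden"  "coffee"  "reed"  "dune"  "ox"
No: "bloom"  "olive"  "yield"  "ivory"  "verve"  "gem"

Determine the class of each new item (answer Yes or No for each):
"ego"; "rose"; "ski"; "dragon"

The rule appears to be: even length.

No, Yes, No, Yes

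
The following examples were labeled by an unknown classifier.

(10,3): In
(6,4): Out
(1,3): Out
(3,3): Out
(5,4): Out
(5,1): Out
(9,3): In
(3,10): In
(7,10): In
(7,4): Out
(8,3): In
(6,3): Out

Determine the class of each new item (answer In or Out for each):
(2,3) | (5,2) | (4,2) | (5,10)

'In' ⟺ max ≥ 8.
(2,3): max 3, doesn't match → Out.
(5,2): max 5, doesn't match → Out.
(4,2): max 4, doesn't match → Out.
(5,10): max 10, qualifies → In.

Out, Out, Out, In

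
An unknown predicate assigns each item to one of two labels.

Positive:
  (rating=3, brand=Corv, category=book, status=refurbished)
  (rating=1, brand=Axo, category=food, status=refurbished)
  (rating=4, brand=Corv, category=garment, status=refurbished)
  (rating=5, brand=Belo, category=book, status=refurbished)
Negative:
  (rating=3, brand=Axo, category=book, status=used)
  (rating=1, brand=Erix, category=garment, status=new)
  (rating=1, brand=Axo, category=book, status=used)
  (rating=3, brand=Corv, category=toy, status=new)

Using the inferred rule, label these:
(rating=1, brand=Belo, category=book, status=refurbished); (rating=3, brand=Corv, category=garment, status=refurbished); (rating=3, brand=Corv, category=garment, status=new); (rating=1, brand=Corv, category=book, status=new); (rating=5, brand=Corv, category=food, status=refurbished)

All 'Positive' examples share one property — status is refurbished — and every 'Negative' example lacks it.

Positive, Positive, Negative, Negative, Positive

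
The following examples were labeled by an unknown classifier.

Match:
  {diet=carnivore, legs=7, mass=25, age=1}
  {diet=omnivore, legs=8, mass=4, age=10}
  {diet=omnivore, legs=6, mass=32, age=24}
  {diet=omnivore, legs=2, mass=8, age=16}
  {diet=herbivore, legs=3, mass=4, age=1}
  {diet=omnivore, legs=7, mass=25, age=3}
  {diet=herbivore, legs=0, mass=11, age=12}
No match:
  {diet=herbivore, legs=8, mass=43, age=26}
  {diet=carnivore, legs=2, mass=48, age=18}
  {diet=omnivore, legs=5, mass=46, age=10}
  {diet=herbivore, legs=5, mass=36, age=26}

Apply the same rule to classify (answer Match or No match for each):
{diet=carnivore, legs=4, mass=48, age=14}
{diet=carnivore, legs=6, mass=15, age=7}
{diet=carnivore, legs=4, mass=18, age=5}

The simplest hypothesis consistent with all the labels is: mass ≤ 32.

No match, Match, Match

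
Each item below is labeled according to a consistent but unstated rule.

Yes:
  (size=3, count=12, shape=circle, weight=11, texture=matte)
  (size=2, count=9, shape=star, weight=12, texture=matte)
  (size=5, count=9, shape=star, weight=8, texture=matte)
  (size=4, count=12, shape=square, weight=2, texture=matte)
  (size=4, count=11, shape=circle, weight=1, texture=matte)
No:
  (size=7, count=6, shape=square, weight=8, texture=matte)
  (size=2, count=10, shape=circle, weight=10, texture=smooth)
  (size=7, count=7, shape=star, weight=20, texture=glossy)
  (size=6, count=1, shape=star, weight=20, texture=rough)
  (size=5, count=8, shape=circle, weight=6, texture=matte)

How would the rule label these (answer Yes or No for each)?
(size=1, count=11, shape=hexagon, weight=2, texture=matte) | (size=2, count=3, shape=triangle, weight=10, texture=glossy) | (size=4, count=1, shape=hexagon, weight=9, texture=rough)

The pattern is that an item is 'Yes' exactly when: texture is matte AND count ≥ 9.
(size=1, count=11, shape=hexagon, weight=2, texture=matte): Yes (texture is matte, count = 11).
(size=2, count=3, shape=triangle, weight=10, texture=glossy): No (texture is glossy, count = 3).
(size=4, count=1, shape=hexagon, weight=9, texture=rough): No (texture is rough, count = 1).

Yes, No, No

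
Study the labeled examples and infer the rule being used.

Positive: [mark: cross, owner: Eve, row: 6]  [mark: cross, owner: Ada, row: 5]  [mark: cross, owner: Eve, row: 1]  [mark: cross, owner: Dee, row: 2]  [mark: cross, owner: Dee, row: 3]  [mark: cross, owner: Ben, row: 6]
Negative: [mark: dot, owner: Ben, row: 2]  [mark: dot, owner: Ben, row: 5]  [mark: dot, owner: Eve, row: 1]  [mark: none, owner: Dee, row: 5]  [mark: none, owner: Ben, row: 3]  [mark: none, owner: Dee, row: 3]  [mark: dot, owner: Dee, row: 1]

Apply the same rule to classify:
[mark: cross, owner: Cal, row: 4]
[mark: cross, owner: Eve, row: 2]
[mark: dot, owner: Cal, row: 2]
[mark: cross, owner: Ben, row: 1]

The common property of the 'Positive' items is: mark is cross. No 'Negative' item has it.
[mark: cross, owner: Cal, row: 4] → mark is cross → Positive. [mark: cross, owner: Eve, row: 2] → mark is cross → Positive. [mark: dot, owner: Cal, row: 2] → mark is dot → Negative. [mark: cross, owner: Ben, row: 1] → mark is cross → Positive.

Positive, Positive, Negative, Positive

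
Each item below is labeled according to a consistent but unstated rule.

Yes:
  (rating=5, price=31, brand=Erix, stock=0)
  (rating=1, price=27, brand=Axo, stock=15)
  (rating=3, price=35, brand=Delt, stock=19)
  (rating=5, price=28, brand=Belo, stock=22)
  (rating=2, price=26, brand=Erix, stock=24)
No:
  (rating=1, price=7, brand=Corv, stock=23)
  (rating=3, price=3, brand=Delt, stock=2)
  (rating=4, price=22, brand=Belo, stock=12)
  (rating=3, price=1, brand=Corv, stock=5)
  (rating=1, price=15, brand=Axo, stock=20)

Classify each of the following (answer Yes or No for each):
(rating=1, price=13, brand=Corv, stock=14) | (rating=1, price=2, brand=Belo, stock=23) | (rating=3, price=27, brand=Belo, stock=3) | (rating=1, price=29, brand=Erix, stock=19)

No, No, Yes, Yes

The simplest hypothesis consistent with all the labels is: price ≥ 26.
(rating=1, price=13, brand=Corv, stock=14): price = 13 — doesn't qualify, so No.
(rating=1, price=2, brand=Belo, stock=23): price = 2 — doesn't qualify, so No.
(rating=3, price=27, brand=Belo, stock=3): price = 27 — passes, so Yes.
(rating=1, price=29, brand=Erix, stock=19): price = 29 — passes, so Yes.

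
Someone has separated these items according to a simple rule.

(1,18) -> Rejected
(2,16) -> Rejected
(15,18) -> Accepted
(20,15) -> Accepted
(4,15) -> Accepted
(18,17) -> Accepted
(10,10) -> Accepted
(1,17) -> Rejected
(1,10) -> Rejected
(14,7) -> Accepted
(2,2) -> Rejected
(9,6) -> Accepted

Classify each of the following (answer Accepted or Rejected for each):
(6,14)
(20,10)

Accepted, Accepted

All 'Accepted' examples share one property — first ≥ 4 — and every 'Rejected' example lacks it.
(6,14): first 6 — has this property, so Accepted. (20,10): first 20 — has this property, so Accepted.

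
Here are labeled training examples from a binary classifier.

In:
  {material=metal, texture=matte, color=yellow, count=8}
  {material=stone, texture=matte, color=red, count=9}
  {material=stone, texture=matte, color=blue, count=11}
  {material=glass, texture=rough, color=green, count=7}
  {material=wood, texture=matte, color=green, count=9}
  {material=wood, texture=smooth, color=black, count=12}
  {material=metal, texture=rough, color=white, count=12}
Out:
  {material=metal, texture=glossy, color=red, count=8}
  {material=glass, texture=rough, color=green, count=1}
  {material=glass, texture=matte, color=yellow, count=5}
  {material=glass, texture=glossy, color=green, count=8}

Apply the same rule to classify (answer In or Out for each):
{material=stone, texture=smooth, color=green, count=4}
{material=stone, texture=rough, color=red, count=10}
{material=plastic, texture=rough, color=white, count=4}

Out, In, Out

The common property of the 'In' items is: texture is not glossy AND count ≥ 7. No 'Out' item has it.
{material=stone, texture=smooth, color=green, count=4} → texture is smooth, count = 4 → Out.
{material=stone, texture=rough, color=red, count=10} → texture is rough, count = 10 → In.
{material=plastic, texture=rough, color=white, count=4} → texture is rough, count = 4 → Out.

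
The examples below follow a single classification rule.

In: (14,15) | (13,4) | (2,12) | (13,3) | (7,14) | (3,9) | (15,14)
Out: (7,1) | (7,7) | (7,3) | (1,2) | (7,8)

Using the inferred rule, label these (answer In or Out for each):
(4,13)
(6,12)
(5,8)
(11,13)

The common property of the 'In' items is: max ≥ 9. No 'Out' item has it.
In: (4,13), since max 13.
In: (6,12), since max 12.
Out: (5,8), since max 8.
In: (11,13), since max 13.

In, In, Out, In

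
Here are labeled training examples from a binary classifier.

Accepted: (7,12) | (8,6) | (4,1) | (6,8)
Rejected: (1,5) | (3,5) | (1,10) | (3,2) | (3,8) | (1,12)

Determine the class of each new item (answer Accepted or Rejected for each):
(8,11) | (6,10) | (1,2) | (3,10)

Accepted, Accepted, Rejected, Rejected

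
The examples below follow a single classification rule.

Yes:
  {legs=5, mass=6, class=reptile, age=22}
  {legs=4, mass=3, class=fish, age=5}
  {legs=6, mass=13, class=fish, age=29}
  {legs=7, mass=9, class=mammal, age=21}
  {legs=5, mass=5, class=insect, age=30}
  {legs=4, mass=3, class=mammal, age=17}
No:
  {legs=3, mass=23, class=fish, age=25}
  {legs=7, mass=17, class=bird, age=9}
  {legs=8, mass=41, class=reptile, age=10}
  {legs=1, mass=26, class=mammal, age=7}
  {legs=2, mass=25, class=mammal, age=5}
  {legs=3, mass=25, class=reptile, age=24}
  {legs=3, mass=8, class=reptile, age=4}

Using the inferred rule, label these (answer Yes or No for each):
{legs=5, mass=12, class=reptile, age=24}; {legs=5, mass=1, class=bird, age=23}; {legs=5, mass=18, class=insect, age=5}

Yes, Yes, No

Every 'Yes' example satisfies: mass ≤ 13 AND age ≥ 5. None of the 'No' examples do.
{legs=5, mass=12, class=reptile, age=24}: mass = 12, age = 24 — fits, so Yes.
{legs=5, mass=1, class=bird, age=23}: mass = 1, age = 23 — fits, so Yes.
{legs=5, mass=18, class=insect, age=5}: mass = 18, age = 5 — doesn't match, so No.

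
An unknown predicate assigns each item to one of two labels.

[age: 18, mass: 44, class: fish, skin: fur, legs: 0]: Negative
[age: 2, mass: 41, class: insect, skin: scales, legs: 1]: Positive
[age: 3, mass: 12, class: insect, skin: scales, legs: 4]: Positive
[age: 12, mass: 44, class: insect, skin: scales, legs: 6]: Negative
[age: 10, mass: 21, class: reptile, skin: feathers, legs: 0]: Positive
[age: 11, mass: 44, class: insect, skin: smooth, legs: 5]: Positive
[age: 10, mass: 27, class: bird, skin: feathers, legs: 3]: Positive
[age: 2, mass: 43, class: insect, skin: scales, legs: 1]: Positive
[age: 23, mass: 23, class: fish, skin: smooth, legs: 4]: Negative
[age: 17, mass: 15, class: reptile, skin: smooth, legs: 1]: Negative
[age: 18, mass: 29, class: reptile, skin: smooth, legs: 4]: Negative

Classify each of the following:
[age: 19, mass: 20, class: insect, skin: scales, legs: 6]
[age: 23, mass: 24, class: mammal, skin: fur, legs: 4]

Negative, Negative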